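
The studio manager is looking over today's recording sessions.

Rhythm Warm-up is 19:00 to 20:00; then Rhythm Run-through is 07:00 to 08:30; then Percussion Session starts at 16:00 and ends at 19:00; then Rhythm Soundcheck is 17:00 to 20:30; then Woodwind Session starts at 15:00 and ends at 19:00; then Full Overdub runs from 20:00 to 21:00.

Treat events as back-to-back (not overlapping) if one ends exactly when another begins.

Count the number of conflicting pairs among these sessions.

Check each pair: they overlap iff neither finishes before the other starts.
Sorted by start: Rhythm Run-through, Woodwind Session, Percussion Session, Rhythm Soundcheck, Rhythm Warm-up, Full Overdub.
Woodwind Session starts after Rhythm Run-through ends — done with Rhythm Run-through.
Percussion Session starts before Woodwind Session ends → Woodwind Session and Percussion Session overlap.
Rhythm Soundcheck starts before Woodwind Session ends → Woodwind Session and Rhythm Soundcheck overlap.
Rhythm Warm-up starts exactly when Woodwind Session ends (back-to-back, no overlap) — done with Woodwind Session.
Rhythm Soundcheck starts before Percussion Session ends → Percussion Session and Rhythm Soundcheck overlap.
Rhythm Warm-up starts exactly when Percussion Session ends (back-to-back, no overlap) — done with Percussion Session.
Rhythm Warm-up starts before Rhythm Soundcheck ends → Rhythm Soundcheck and Rhythm Warm-up overlap.
Full Overdub starts before Rhythm Soundcheck ends → Rhythm Soundcheck and Full Overdub overlap.
Full Overdub starts exactly when Rhythm Warm-up ends (back-to-back, no overlap).
Overlapping pairs: Full Overdub & Rhythm Soundcheck, Percussion Session & Rhythm Soundcheck, Percussion Session & Woodwind Session, Rhythm Soundcheck & Rhythm Warm-up, Rhythm Soundcheck & Woodwind Session — 5 in total.

5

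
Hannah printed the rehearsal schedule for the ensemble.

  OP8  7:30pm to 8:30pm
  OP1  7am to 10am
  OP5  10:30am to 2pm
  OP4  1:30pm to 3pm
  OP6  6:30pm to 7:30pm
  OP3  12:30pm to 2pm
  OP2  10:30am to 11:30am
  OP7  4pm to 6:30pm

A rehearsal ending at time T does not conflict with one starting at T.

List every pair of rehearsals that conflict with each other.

OP2 & OP5, OP3 & OP4, OP3 & OP5, OP4 & OP5

Two intervals overlap when each starts before the other ends.
Sorted by start: OP1, OP2, OP5, OP3, OP4, OP7, OP6, OP8.
OP2 starts after OP1 ends; OP1 is clear from here.
OP5 starts before OP2 ends → OP2 and OP5 overlap.
OP3 starts after OP2 ends; OP2 is clear from here.
OP3 starts before OP5 ends → OP5 and OP3 overlap.
OP4 starts before OP5 ends → OP5 and OP4 overlap.
OP7 starts after OP5 ends; OP5 is clear from here.
OP4 starts before OP3 ends → OP3 and OP4 overlap.
OP7 starts after OP3 ends; OP3 is clear from here.
OP7 starts after OP4 ends; OP4 is clear from here.
OP6 starts exactly when OP7 ends (back-to-back, no overlap); OP7 is clear from here.
OP8 starts exactly when OP6 ends (back-to-back, no overlap).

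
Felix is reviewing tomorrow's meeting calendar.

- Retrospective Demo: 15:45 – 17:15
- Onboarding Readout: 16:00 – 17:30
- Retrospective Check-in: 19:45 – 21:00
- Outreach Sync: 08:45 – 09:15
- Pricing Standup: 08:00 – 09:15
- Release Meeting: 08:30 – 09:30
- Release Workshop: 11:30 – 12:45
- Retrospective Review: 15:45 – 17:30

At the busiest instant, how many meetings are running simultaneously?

3

Sort all start/end points and keep a running count:
08:00 start Pricing Standup → 1
08:30 start Release Meeting → 2
08:45 start Outreach Sync → 3
09:15 end Outreach Sync → 2
09:15 end Pricing Standup → 1
09:30 end Release Meeting → 0
11:30 start Release Workshop → 1
12:45 end Release Workshop → 0
15:45 start Retrospective Demo → 1
15:45 start Retrospective Review → 2
16:00 start Onboarding Readout → 3
17:15 end Retrospective Demo → 2
17:30 end Onboarding Readout → 1
17:30 end Retrospective Review → 0
19:45 start Retrospective Check-in → 1
21:00 end Retrospective Check-in → 0
Peak is 3, at 08:45 (Outreach Sync, Pricing Standup, Release Meeting).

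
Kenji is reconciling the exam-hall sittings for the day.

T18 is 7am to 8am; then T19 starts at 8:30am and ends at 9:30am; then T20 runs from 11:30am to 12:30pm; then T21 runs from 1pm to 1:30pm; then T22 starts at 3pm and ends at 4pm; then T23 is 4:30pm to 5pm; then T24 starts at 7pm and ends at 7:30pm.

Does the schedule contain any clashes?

Two intervals overlap when each starts before the other ends.
Sorted by start: T18, T19, T20, T21, T22, T23, T24.
T19 starts after T18 ends — done with T18.
T20 starts after T19 ends — done with T19.
T21 starts after T20 ends — done with T20.
T22 starts after T21 ends — done with T21.
T23 starts after T22 ends — done with T22.
T24 starts after T23 ends.
Every pair is clear; the schedule has no overlaps.

No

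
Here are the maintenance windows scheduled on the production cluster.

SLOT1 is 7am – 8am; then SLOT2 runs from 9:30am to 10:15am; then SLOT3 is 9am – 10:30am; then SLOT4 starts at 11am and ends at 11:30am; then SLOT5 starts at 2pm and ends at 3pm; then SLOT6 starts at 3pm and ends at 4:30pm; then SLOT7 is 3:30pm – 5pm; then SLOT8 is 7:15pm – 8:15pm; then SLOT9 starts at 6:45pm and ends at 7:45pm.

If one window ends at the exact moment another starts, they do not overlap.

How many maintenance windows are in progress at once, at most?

2

Walk through starts and ends in time order (an end at T is processed before a start at T):
7am start SLOT1 → 1
8am end SLOT1 → 0
9am start SLOT3 → 1
9:30am start SLOT2 → 2
10:15am end SLOT2 → 1
10:30am end SLOT3 → 0
11am start SLOT4 → 1
11:30am end SLOT4 → 0
2pm start SLOT5 → 1
3pm end SLOT5 → 0
3pm start SLOT6 → 1
3:30pm start SLOT7 → 2
4:30pm end SLOT6 → 1
5pm end SLOT7 → 0
6:45pm start SLOT9 → 1
7:15pm start SLOT8 → 2
7:45pm end SLOT9 → 1
8:15pm end SLOT8 → 0
Peak is 2, at 9:30am (SLOT2, SLOT3).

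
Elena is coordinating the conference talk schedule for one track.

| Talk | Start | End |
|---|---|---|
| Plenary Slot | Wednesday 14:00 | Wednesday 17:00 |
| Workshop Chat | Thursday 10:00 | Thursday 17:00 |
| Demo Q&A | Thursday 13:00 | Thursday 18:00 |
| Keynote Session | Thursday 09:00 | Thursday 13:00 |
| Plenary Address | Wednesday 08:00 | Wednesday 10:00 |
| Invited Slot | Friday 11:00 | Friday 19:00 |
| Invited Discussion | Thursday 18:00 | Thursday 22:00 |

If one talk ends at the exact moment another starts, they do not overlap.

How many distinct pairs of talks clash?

Two intervals overlap when each starts before the other ends.
Sorted by start: Plenary Address, Plenary Slot, Keynote Session, Workshop Chat, Demo Q&A, Invited Discussion, Invited Slot.
Plenary Slot starts after Plenary Address ends; Plenary Address is clear from here.
Keynote Session starts after Plenary Slot ends; Plenary Slot is clear from here.
Workshop Chat starts before Keynote Session ends → Keynote Session and Workshop Chat overlap.
Demo Q&A starts exactly when Keynote Session ends (back-to-back, no overlap); Keynote Session is clear from here.
Demo Q&A starts before Workshop Chat ends → Workshop Chat and Demo Q&A overlap.
Invited Discussion starts after Workshop Chat ends; Workshop Chat is clear from here.
Invited Discussion starts exactly when Demo Q&A ends (back-to-back, no overlap); Demo Q&A is clear from here.
Invited Slot starts after Invited Discussion ends.
Overlapping pairs: Demo Q&A & Workshop Chat, Keynote Session & Workshop Chat — 2 in total.

2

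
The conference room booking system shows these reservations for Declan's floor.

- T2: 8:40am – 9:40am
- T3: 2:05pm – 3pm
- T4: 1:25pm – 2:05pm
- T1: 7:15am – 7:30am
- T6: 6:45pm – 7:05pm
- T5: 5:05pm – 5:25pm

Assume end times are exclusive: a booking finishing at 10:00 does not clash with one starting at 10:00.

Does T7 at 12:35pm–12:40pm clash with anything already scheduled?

No — it doesn't clash with anything

T1: ends 7:30am at or before T7 starts 12:35pm → clear.
T2: ends 9:40am at or before T7 starts 12:35pm → clear.
T4: starts 1:25pm at or after T7 ends 12:40pm → clear.
T3: starts 2:05pm at or after T7 ends 12:40pm → clear.
T5: starts 5:05pm at or after T7 ends 12:40pm → clear.
T6: starts 6:45pm at or after T7 ends 12:40pm → clear.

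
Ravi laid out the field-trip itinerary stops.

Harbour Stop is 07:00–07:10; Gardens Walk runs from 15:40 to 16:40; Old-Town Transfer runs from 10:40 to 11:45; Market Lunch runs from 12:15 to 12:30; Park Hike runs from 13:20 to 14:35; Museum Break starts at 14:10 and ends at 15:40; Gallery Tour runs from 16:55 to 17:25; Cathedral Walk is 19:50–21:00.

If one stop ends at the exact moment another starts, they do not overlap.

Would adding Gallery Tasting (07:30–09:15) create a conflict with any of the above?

Harbour Stop: ends 07:10 at or before Gallery Tasting starts 07:30 → clear.
Old-Town Transfer: starts 10:40 at or after Gallery Tasting ends 09:15 → clear.
Market Lunch: starts 12:15 at or after Gallery Tasting ends 09:15 → clear.
Park Hike: starts 13:20 at or after Gallery Tasting ends 09:15 → clear.
Museum Break: starts 14:10 at or after Gallery Tasting ends 09:15 → clear.
Gardens Walk: starts 15:40 at or after Gallery Tasting ends 09:15 → clear.
Gallery Tour: starts 16:55 at or after Gallery Tasting ends 09:15 → clear.
Cathedral Walk: starts 19:50 at or after Gallery Tasting ends 09:15 → clear.

No — it doesn't clash with anything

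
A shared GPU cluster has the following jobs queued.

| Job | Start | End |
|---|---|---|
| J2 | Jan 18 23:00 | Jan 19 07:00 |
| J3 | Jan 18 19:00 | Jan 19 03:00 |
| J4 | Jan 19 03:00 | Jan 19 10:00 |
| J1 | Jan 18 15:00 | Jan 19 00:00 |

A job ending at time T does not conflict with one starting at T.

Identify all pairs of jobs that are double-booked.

Sorted by start: J1, J3, J2, J4.
J3 starts before J1 ends → J1 and J3 overlap.
J2 starts before J1 ends → J1 and J2 overlap.
J4 starts after J1 ends.
J2 starts before J3 ends → J3 and J2 overlap.
J4 starts exactly when J3 ends (back-to-back, no overlap).
J4 starts before J2 ends → J2 and J4 overlap.

J1 & J2, J1 & J3, J2 & J3, J2 & J4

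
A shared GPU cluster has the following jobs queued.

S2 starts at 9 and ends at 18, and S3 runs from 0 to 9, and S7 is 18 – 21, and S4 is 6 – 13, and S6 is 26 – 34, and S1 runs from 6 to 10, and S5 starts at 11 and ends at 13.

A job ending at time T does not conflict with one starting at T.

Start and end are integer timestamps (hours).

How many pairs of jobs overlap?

Check each pair: they overlap iff neither finishes before the other starts.
Sorted by start: S3, S1, S4, S2, S5, S7, S6.
S1 starts before S3 ends → S3 and S1 overlap.
S4 starts before S3 ends → S3 and S4 overlap.
S2 starts exactly when S3 ends (back-to-back, no overlap); S3 is clear from here.
S4 starts before S1 ends → S1 and S4 overlap.
S2 starts before S1 ends → S1 and S2 overlap.
S5 starts after S1 ends; S1 is clear from here.
S2 starts before S4 ends → S4 and S2 overlap.
S5 starts before S4 ends → S4 and S5 overlap.
S7 starts after S4 ends; S4 is clear from here.
S5 starts before S2 ends → S2 and S5 overlap.
S7 starts exactly when S2 ends (back-to-back, no overlap); S2 is clear from here.
S7 starts after S5 ends; S5 is clear from here.
S6 starts after S7 ends.
Overlapping pairs: S1 & S2, S1 & S3, S1 & S4, S2 & S4, S2 & S5, S3 & S4, S4 & S5 — 7 in total.

7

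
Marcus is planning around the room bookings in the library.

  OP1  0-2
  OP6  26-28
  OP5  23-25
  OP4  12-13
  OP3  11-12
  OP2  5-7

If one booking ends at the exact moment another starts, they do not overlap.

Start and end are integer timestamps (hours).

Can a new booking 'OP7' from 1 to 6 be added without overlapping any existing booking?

OP1: starts 0 before OP7 ends 6, and ends 2 after OP7 starts 1 → overlap.
OP2: starts 5 before OP7 ends 6, and ends 7 after OP7 starts 1 → overlap.
OP3: starts 11 at or after OP7 ends 6 → clear.
OP4: starts 12 at or after OP7 ends 6 → clear.
OP5: starts 23 at or after OP7 ends 6 → clear.
OP6: starts 26 at or after OP7 ends 6 → clear.
OP7 overlaps OP1, OP2.

No — it overlaps OP1, OP2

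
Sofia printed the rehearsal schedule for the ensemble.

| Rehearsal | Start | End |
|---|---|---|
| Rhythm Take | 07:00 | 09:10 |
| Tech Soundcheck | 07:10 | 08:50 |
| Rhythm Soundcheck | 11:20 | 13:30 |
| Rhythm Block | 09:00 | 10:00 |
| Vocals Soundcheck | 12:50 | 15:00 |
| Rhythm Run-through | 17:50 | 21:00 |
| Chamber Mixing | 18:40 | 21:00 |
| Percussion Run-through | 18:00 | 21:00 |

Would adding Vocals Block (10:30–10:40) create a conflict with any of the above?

Rhythm Take: ends 09:10 at or before Vocals Block starts 10:30 → clear.
Tech Soundcheck: ends 08:50 at or before Vocals Block starts 10:30 → clear.
Rhythm Block: ends 10:00 at or before Vocals Block starts 10:30 → clear.
Rhythm Soundcheck: starts 11:20 at or after Vocals Block ends 10:40 → clear.
Vocals Soundcheck: starts 12:50 at or after Vocals Block ends 10:40 → clear.
Rhythm Run-through: starts 17:50 at or after Vocals Block ends 10:40 → clear.
Percussion Run-through: starts 18:00 at or after Vocals Block ends 10:40 → clear.
Chamber Mixing: starts 18:40 at or after Vocals Block ends 10:40 → clear.

No — it doesn't clash with anything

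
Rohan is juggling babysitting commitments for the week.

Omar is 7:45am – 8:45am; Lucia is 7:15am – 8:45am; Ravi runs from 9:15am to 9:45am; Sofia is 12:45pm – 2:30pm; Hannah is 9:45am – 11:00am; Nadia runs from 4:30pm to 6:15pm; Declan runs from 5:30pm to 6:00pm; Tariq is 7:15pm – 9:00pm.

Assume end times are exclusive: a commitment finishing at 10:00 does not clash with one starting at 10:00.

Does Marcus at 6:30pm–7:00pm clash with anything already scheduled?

Lucia: ends 8:45am at or before Marcus starts 6:30pm → clear.
Omar: ends 8:45am at or before Marcus starts 6:30pm → clear.
Ravi: ends 9:45am at or before Marcus starts 6:30pm → clear.
Hannah: ends 11:00am at or before Marcus starts 6:30pm → clear.
Sofia: ends 2:30pm at or before Marcus starts 6:30pm → clear.
Nadia: ends 6:15pm at or before Marcus starts 6:30pm → clear.
Declan: ends 6:00pm at or before Marcus starts 6:30pm → clear.
Tariq: starts 7:15pm at or after Marcus ends 7:00pm → clear.

No — it doesn't clash with anything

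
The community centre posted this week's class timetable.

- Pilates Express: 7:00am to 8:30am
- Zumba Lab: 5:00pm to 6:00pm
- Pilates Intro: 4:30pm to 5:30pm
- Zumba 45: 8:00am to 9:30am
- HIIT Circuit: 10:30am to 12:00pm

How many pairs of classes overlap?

Two intervals overlap when each starts before the other ends.
Sorted by start: Pilates Express, Zumba 45, HIIT Circuit, Pilates Intro, Zumba Lab.
Zumba 45 starts before Pilates Express ends → Pilates Express and Zumba 45 overlap.
HIIT Circuit starts after Pilates Express ends, so nothing later overlaps Pilates Express either.
HIIT Circuit starts after Zumba 45 ends, so nothing later overlaps Zumba 45 either.
Pilates Intro starts after HIIT Circuit ends, so nothing later overlaps HIIT Circuit either.
Zumba Lab starts before Pilates Intro ends → Pilates Intro and Zumba Lab overlap.
Overlapping pairs: Pilates Express & Zumba 45, Pilates Intro & Zumba Lab — 2 in total.

2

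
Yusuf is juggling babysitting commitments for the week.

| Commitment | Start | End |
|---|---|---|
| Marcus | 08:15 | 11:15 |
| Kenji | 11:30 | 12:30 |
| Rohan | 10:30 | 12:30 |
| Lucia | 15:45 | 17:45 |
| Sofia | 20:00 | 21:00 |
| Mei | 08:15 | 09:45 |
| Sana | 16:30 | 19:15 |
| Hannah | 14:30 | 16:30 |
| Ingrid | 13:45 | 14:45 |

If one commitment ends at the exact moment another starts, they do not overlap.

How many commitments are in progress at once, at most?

Sort all start/end points and keep a running count:
08:15 start Marcus → 1
08:15 start Mei → 2
09:45 end Mei → 1
10:30 start Rohan → 2
11:15 end Marcus → 1
11:30 start Kenji → 2
12:30 end Kenji → 1
12:30 end Rohan → 0
13:45 start Ingrid → 1
14:30 start Hannah → 2
14:45 end Ingrid → 1
15:45 start Lucia → 2
16:30 end Hannah → 1
16:30 start Sana → 2
17:45 end Lucia → 1
19:15 end Sana → 0
20:00 start Sofia → 1
21:00 end Sofia → 0
Peak is 2, at 08:15 (Marcus, Mei).

2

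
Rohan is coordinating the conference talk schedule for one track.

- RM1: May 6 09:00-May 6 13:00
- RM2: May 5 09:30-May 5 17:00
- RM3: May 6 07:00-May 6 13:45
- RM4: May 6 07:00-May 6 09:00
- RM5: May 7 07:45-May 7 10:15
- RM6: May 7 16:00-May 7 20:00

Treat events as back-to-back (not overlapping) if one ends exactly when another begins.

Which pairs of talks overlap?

RM1 & RM3, RM3 & RM4

Sorted by start: RM2, RM3, RM4, RM1, RM5, RM6.
RM3 starts after RM2 ends — done with RM2.
RM4 starts before RM3 ends → RM3 and RM4 overlap.
RM1 starts before RM3 ends → RM3 and RM1 overlap.
RM5 starts after RM3 ends — done with RM3.
RM1 starts exactly when RM4 ends (back-to-back, no overlap) — done with RM4.
RM5 starts after RM1 ends — done with RM1.
RM6 starts after RM5 ends.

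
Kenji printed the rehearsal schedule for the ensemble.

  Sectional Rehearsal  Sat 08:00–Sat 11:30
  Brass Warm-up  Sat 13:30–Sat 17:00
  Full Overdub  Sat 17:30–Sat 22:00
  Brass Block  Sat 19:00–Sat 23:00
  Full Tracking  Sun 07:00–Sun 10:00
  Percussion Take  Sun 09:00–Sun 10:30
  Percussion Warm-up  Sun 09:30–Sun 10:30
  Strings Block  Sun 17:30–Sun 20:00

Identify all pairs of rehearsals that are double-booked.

Two intervals overlap when each starts before the other ends.
Sorted by start: Sectional Rehearsal, Brass Warm-up, Full Overdub, Brass Block, Full Tracking, Percussion Take, Percussion Warm-up, Strings Block.
Brass Warm-up starts after Sectional Rehearsal ends, so nothing later overlaps Sectional Rehearsal either.
Full Overdub starts after Brass Warm-up ends, so nothing later overlaps Brass Warm-up either.
Brass Block starts before Full Overdub ends → Full Overdub and Brass Block overlap.
Full Tracking starts after Full Overdub ends, so nothing later overlaps Full Overdub either.
Full Tracking starts after Brass Block ends, so nothing later overlaps Brass Block either.
Percussion Take starts before Full Tracking ends → Full Tracking and Percussion Take overlap.
Percussion Warm-up starts before Full Tracking ends → Full Tracking and Percussion Warm-up overlap.
Strings Block starts after Full Tracking ends.
Percussion Warm-up starts before Percussion Take ends → Percussion Take and Percussion Warm-up overlap.
Strings Block starts after Percussion Take ends.
Strings Block starts after Percussion Warm-up ends.

Brass Block & Full Overdub, Full Tracking & Percussion Take, Full Tracking & Percussion Warm-up, Percussion Take & Percussion Warm-up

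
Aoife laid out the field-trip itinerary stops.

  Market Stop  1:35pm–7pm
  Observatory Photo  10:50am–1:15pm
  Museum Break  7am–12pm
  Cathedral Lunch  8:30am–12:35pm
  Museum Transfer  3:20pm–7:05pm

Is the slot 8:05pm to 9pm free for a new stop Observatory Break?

Yes — the slot is free

Museum Break: ends 12pm at or before Observatory Break starts 8:05pm → clear.
Cathedral Lunch: ends 12:35pm at or before Observatory Break starts 8:05pm → clear.
Observatory Photo: ends 1:15pm at or before Observatory Break starts 8:05pm → clear.
Market Stop: ends 7pm at or before Observatory Break starts 8:05pm → clear.
Museum Transfer: ends 7:05pm at or before Observatory Break starts 8:05pm → clear.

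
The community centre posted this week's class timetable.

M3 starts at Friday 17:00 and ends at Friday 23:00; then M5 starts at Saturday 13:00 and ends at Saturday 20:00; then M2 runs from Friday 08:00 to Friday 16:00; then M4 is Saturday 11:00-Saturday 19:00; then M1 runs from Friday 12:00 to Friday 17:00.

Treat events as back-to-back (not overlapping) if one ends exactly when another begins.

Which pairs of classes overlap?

M1 & M2, M4 & M5

Sorted by start: M2, M1, M3, M4, M5.
M1 starts before M2 ends → M2 and M1 overlap.
M3 starts after M2 ends — done with M2.
M3 starts exactly when M1 ends (back-to-back, no overlap) — done with M1.
M4 starts after M3 ends — done with M3.
M5 starts before M4 ends → M4 and M5 overlap.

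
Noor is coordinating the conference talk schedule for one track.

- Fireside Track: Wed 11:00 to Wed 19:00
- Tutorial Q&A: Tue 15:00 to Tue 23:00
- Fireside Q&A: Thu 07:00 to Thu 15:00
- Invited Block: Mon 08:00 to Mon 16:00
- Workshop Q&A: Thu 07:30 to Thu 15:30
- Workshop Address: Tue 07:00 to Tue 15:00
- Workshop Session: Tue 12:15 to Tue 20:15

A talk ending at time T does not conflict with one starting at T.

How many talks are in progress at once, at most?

2

Walk through starts and ends in time order (an end at T is processed before a start at T):
Mon 08:00 start Invited Block → 1
Mon 16:00 end Invited Block → 0
Tue 07:00 start Workshop Address → 1
Tue 12:15 start Workshop Session → 2
Tue 15:00 end Workshop Address → 1
Tue 15:00 start Tutorial Q&A → 2
Tue 20:15 end Workshop Session → 1
Tue 23:00 end Tutorial Q&A → 0
Wed 11:00 start Fireside Track → 1
Wed 19:00 end Fireside Track → 0
Thu 07:00 start Fireside Q&A → 1
Thu 07:30 start Workshop Q&A → 2
Thu 15:00 end Fireside Q&A → 1
Thu 15:30 end Workshop Q&A → 0
Peak is 2, at Tue 12:15 (Workshop Address, Workshop Session).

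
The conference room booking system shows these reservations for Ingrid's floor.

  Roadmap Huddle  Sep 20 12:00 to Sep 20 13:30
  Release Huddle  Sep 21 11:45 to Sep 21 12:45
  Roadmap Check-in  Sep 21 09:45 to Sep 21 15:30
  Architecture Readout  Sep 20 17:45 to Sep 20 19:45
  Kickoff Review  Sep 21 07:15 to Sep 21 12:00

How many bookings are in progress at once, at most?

3

Sort all start/end points and keep a running count:
Sep 20 12:00 start Roadmap Huddle → 1
Sep 20 13:30 end Roadmap Huddle → 0
Sep 20 17:45 start Architecture Readout → 1
Sep 20 19:45 end Architecture Readout → 0
Sep 21 07:15 start Kickoff Review → 1
Sep 21 09:45 start Roadmap Check-in → 2
Sep 21 11:45 start Release Huddle → 3
Sep 21 12:00 end Kickoff Review → 2
Sep 21 12:45 end Release Huddle → 1
Sep 21 15:30 end Roadmap Check-in → 0
Peak is 3, at Sep 21 11:45 (Kickoff Review, Release Huddle, Roadmap Check-in).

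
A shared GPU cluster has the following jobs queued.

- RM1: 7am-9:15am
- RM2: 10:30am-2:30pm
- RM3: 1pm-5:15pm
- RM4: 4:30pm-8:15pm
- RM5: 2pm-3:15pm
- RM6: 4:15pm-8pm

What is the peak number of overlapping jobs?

Sort all start/end points and keep a running count:
7am start RM1 → 1
9:15am end RM1 → 0
10:30am start RM2 → 1
1pm start RM3 → 2
2pm start RM5 → 3
2:30pm end RM2 → 2
3:15pm end RM5 → 1
4:15pm start RM6 → 2
4:30pm start RM4 → 3
5:15pm end RM3 → 2
8pm end RM6 → 1
8:15pm end RM4 → 0
Peak is 3, at 2pm (RM2, RM3, RM5).

3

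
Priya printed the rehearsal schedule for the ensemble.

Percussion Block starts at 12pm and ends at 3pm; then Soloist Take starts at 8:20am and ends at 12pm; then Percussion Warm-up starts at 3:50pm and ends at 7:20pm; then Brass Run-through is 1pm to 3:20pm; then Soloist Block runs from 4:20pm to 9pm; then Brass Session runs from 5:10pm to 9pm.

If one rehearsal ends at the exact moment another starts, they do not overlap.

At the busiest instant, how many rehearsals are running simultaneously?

Sweep the timeline, counting +1 at each start and −1 at each end (ends before starts at a tie):
8:20am start Soloist Take → 1
12pm end Soloist Take → 0
12pm start Percussion Block → 1
1pm start Brass Run-through → 2
3pm end Percussion Block → 1
3:20pm end Brass Run-through → 0
3:50pm start Percussion Warm-up → 1
4:20pm start Soloist Block → 2
5:10pm start Brass Session → 3
7:20pm end Percussion Warm-up → 2
9pm end Brass Session → 1
9pm end Soloist Block → 0
Peak is 3, at 5:10pm (Brass Session, Percussion Warm-up, Soloist Block).

3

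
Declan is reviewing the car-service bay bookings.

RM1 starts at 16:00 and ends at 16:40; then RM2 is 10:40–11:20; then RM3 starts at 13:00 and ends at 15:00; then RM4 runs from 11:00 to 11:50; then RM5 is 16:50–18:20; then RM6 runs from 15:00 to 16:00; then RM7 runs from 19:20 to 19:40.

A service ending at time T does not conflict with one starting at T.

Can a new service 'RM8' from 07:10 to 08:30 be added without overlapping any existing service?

Yes — the slot is free

RM2: starts 10:40 at or after RM8 ends 08:30 → clear.
RM4: starts 11:00 at or after RM8 ends 08:30 → clear.
RM3: starts 13:00 at or after RM8 ends 08:30 → clear.
RM6: starts 15:00 at or after RM8 ends 08:30 → clear.
RM1: starts 16:00 at or after RM8 ends 08:30 → clear.
RM5: starts 16:50 at or after RM8 ends 08:30 → clear.
RM7: starts 19:20 at or after RM8 ends 08:30 → clear.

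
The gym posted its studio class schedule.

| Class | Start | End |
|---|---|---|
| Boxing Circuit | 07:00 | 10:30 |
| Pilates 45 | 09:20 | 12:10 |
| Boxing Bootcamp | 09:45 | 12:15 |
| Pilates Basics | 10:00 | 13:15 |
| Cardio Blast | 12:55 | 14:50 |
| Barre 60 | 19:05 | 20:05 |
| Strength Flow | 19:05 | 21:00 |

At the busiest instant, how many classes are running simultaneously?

4

Sort all start/end points and keep a running count:
07:00 start Boxing Circuit → 1
09:20 start Pilates 45 → 2
09:45 start Boxing Bootcamp → 3
10:00 start Pilates Basics → 4
10:30 end Boxing Circuit → 3
12:10 end Pilates 45 → 2
12:15 end Boxing Bootcamp → 1
12:55 start Cardio Blast → 2
13:15 end Pilates Basics → 1
14:50 end Cardio Blast → 0
19:05 start Barre 60 → 1
19:05 start Strength Flow → 2
20:05 end Barre 60 → 1
21:00 end Strength Flow → 0
Peak is 4, at 10:00 (Boxing Bootcamp, Boxing Circuit, Pilates 45, Pilates Basics).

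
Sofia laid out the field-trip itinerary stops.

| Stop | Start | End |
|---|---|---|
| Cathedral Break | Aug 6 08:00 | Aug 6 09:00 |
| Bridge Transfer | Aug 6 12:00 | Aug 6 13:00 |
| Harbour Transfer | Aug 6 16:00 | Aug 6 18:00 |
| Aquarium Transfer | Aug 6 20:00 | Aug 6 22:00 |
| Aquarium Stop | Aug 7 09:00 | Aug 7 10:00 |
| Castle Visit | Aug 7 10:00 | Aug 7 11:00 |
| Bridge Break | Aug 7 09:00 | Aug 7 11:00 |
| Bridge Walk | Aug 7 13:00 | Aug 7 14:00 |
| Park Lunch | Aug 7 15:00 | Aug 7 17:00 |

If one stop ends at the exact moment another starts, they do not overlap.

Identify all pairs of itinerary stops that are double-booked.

Sorted by start: Cathedral Break, Bridge Transfer, Harbour Transfer, Aquarium Transfer, Aquarium Stop, Bridge Break, Castle Visit, Bridge Walk, Park Lunch.
Bridge Transfer starts after Cathedral Break ends, so nothing later overlaps Cathedral Break either.
Harbour Transfer starts after Bridge Transfer ends, so nothing later overlaps Bridge Transfer either.
Aquarium Transfer starts after Harbour Transfer ends, so nothing later overlaps Harbour Transfer either.
Aquarium Stop starts after Aquarium Transfer ends, so nothing later overlaps Aquarium Transfer either.
Bridge Break starts before Aquarium Stop ends → Aquarium Stop and Bridge Break overlap.
Castle Visit starts exactly when Aquarium Stop ends (back-to-back, no overlap), so nothing later overlaps Aquarium Stop either.
Castle Visit starts before Bridge Break ends → Bridge Break and Castle Visit overlap.
Bridge Walk starts after Bridge Break ends, so nothing later overlaps Bridge Break either.
Bridge Walk starts after Castle Visit ends, so nothing later overlaps Castle Visit either.
Park Lunch starts after Bridge Walk ends.

Aquarium Stop & Bridge Break, Bridge Break & Castle Visit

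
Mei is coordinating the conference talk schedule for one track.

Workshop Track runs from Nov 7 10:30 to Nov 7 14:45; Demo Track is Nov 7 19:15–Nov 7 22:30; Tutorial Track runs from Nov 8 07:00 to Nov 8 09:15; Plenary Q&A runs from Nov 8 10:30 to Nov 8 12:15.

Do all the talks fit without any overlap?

Sorted by start: Workshop Track, Demo Track, Tutorial Track, Plenary Q&A.
Demo Track starts after Workshop Track ends — done with Workshop Track.
Tutorial Track starts after Demo Track ends — done with Demo Track.
Plenary Q&A starts after Tutorial Track ends.
Every pair is clear; the schedule has no overlaps.

Yes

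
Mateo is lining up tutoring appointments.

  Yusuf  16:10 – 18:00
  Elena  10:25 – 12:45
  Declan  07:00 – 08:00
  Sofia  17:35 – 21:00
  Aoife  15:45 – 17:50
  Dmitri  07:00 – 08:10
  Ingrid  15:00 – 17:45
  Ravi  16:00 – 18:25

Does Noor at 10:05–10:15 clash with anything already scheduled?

No — it doesn't clash with anything

Dmitri: ends 08:10 at or before Noor starts 10:05 → clear.
Declan: ends 08:00 at or before Noor starts 10:05 → clear.
Elena: starts 10:25 at or after Noor ends 10:15 → clear.
Ingrid: starts 15:00 at or after Noor ends 10:15 → clear.
Aoife: starts 15:45 at or after Noor ends 10:15 → clear.
Ravi: starts 16:00 at or after Noor ends 10:15 → clear.
Yusuf: starts 16:10 at or after Noor ends 10:15 → clear.
Sofia: starts 17:35 at or after Noor ends 10:15 → clear.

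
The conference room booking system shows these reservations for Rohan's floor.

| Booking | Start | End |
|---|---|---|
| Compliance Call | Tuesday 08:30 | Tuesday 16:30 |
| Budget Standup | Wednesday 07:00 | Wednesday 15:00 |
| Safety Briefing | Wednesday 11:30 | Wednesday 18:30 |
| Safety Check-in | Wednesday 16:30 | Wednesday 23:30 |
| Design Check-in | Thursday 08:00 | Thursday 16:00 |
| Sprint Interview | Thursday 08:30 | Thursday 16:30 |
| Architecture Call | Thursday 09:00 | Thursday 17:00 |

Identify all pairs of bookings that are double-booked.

Architecture Call & Design Check-in, Architecture Call & Sprint Interview, Budget Standup & Safety Briefing, Design Check-in & Sprint Interview, Safety Briefing & Safety Check-in

Sorted by start: Compliance Call, Budget Standup, Safety Briefing, Safety Check-in, Design Check-in, Sprint Interview, Architecture Call.
Budget Standup starts after Compliance Call ends — done with Compliance Call.
Safety Briefing starts before Budget Standup ends → Budget Standup and Safety Briefing overlap.
Safety Check-in starts after Budget Standup ends — done with Budget Standup.
Safety Check-in starts before Safety Briefing ends → Safety Briefing and Safety Check-in overlap.
Design Check-in starts after Safety Briefing ends — done with Safety Briefing.
Design Check-in starts after Safety Check-in ends — done with Safety Check-in.
Sprint Interview starts before Design Check-in ends → Design Check-in and Sprint Interview overlap.
Architecture Call starts before Design Check-in ends → Design Check-in and Architecture Call overlap.
Architecture Call starts before Sprint Interview ends → Sprint Interview and Architecture Call overlap.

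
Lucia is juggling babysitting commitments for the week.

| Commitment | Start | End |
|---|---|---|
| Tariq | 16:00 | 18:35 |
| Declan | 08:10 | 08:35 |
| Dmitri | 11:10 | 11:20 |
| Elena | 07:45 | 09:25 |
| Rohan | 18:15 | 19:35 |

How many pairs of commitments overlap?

Sorted by start: Elena, Declan, Dmitri, Tariq, Rohan.
Declan starts before Elena ends → Elena and Declan overlap.
Dmitri starts after Elena ends, so nothing later overlaps Elena either.
Dmitri starts after Declan ends, so nothing later overlaps Declan either.
Tariq starts after Dmitri ends, so nothing later overlaps Dmitri either.
Rohan starts before Tariq ends → Tariq and Rohan overlap.
Overlapping pairs: Declan & Elena, Rohan & Tariq — 2 in total.

2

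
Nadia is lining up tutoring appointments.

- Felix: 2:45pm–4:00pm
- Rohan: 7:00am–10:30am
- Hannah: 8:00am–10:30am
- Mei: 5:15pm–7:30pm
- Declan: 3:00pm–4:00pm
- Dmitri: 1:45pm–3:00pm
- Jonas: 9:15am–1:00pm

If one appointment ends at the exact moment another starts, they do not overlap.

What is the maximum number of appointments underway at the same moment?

Sweep the timeline, counting +1 at each start and −1 at each end (ends before starts at a tie):
7:00am start Rohan → 1
8:00am start Hannah → 2
9:15am start Jonas → 3
10:30am end Hannah → 2
10:30am end Rohan → 1
1:00pm end Jonas → 0
1:45pm start Dmitri → 1
2:45pm start Felix → 2
3:00pm end Dmitri → 1
3:00pm start Declan → 2
4:00pm end Declan → 1
4:00pm end Felix → 0
5:15pm start Mei → 1
7:30pm end Mei → 0
Peak is 3, at 9:15am (Hannah, Jonas, Rohan).

3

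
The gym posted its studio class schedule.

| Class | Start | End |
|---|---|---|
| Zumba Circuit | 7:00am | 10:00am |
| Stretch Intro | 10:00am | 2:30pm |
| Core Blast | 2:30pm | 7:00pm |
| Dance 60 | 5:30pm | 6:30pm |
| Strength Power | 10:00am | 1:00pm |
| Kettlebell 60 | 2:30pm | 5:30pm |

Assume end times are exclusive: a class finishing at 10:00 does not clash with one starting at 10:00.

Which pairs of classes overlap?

Core Blast & Dance 60, Core Blast & Kettlebell 60, Strength Power & Stretch Intro

Sorted by start: Zumba Circuit, Strength Power, Stretch Intro, Kettlebell 60, Core Blast, Dance 60.
Strength Power starts exactly when Zumba Circuit ends (back-to-back, no overlap) — done with Zumba Circuit.
Stretch Intro starts before Strength Power ends → Strength Power and Stretch Intro overlap.
Kettlebell 60 starts after Strength Power ends — done with Strength Power.
Kettlebell 60 starts exactly when Stretch Intro ends (back-to-back, no overlap) — done with Stretch Intro.
Core Blast starts before Kettlebell 60 ends → Kettlebell 60 and Core Blast overlap.
Dance 60 starts exactly when Kettlebell 60 ends (back-to-back, no overlap).
Dance 60 starts before Core Blast ends → Core Blast and Dance 60 overlap.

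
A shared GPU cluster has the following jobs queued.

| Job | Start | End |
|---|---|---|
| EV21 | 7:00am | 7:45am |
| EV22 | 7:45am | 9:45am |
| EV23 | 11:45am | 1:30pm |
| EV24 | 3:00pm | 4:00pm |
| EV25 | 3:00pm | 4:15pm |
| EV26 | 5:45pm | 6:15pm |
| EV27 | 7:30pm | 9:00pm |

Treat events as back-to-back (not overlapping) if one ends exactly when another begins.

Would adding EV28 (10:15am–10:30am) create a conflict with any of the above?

No — it doesn't clash with anything

EV21: ends 7:45am at or before EV28 starts 10:15am → clear.
EV22: ends 9:45am at or before EV28 starts 10:15am → clear.
EV23: starts 11:45am at or after EV28 ends 10:30am → clear.
EV24: starts 3:00pm at or after EV28 ends 10:30am → clear.
EV25: starts 3:00pm at or after EV28 ends 10:30am → clear.
EV26: starts 5:45pm at or after EV28 ends 10:30am → clear.
EV27: starts 7:30pm at or after EV28 ends 10:30am → clear.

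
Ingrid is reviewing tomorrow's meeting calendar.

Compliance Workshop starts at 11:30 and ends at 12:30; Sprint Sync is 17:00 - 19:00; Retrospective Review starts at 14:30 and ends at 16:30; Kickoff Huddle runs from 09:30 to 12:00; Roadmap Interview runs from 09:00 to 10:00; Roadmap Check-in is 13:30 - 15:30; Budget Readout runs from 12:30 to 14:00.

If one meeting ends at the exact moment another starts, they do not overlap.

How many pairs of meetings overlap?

4

Sorted by start: Roadmap Interview, Kickoff Huddle, Compliance Workshop, Budget Readout, Roadmap Check-in, Retrospective Review, Sprint Sync.
Kickoff Huddle starts before Roadmap Interview ends → Roadmap Interview and Kickoff Huddle overlap.
Compliance Workshop starts after Roadmap Interview ends, so Roadmap Interview has no further overlaps.
Compliance Workshop starts before Kickoff Huddle ends → Kickoff Huddle and Compliance Workshop overlap.
Budget Readout starts after Kickoff Huddle ends, so Kickoff Huddle has no further overlaps.
Budget Readout starts exactly when Compliance Workshop ends (back-to-back, no overlap), so Compliance Workshop has no further overlaps.
Roadmap Check-in starts before Budget Readout ends → Budget Readout and Roadmap Check-in overlap.
Retrospective Review starts after Budget Readout ends, so Budget Readout has no further overlaps.
Retrospective Review starts before Roadmap Check-in ends → Roadmap Check-in and Retrospective Review overlap.
Sprint Sync starts after Roadmap Check-in ends.
Sprint Sync starts after Retrospective Review ends.
Overlapping pairs: Budget Readout & Roadmap Check-in, Compliance Workshop & Kickoff Huddle, Kickoff Huddle & Roadmap Interview, Retrospective Review & Roadmap Check-in — 4 in total.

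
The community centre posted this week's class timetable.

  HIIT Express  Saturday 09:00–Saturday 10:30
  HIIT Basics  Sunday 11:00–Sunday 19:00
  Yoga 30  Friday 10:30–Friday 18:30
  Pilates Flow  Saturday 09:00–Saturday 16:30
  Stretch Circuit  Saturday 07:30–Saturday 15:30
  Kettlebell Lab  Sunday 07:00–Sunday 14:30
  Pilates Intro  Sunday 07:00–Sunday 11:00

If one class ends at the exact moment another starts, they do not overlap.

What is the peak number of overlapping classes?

Sort all start/end points and keep a running count:
Friday 10:30 start Yoga 30 → 1
Friday 18:30 end Yoga 30 → 0
Saturday 07:30 start Stretch Circuit → 1
Saturday 09:00 start HIIT Express → 2
Saturday 09:00 start Pilates Flow → 3
Saturday 10:30 end HIIT Express → 2
Saturday 15:30 end Stretch Circuit → 1
Saturday 16:30 end Pilates Flow → 0
Sunday 07:00 start Kettlebell Lab → 1
Sunday 07:00 start Pilates Intro → 2
Sunday 11:00 end Pilates Intro → 1
Sunday 11:00 start HIIT Basics → 2
Sunday 14:30 end Kettlebell Lab → 1
Sunday 19:00 end HIIT Basics → 0
Peak is 3, at Saturday 09:00 (HIIT Express, Pilates Flow, Stretch Circuit).

3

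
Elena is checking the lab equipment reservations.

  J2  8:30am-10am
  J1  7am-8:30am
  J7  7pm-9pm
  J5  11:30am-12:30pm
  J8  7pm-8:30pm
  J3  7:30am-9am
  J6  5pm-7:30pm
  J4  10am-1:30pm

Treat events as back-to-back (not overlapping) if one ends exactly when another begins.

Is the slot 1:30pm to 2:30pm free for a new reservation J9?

Yes — the slot is free

J1: ends 8:30am at or before J9 starts 1:30pm → clear.
J3: ends 9am at or before J9 starts 1:30pm → clear.
J2: ends 10am at or before J9 starts 1:30pm → clear.
J4: ends 1:30pm at or before J9 starts 1:30pm → clear.
J5: ends 12:30pm at or before J9 starts 1:30pm → clear.
J6: starts 5pm at or after J9 ends 2:30pm → clear.
J7: starts 7pm at or after J9 ends 2:30pm → clear.
J8: starts 7pm at or after J9 ends 2:30pm → clear.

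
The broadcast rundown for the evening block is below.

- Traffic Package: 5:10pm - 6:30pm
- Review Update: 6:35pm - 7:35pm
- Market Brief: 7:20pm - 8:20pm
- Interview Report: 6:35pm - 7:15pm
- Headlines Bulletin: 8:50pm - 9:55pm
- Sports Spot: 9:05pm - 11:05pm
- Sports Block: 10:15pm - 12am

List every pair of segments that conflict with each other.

Headlines Bulletin & Sports Spot, Interview Report & Review Update, Market Brief & Review Update, Sports Block & Sports Spot

Sorted by start: Traffic Package, Review Update, Interview Report, Market Brief, Headlines Bulletin, Sports Spot, Sports Block.
Review Update starts after Traffic Package ends, so nothing later overlaps Traffic Package either.
Interview Report starts before Review Update ends → Review Update and Interview Report overlap.
Market Brief starts before Review Update ends → Review Update and Market Brief overlap.
Headlines Bulletin starts after Review Update ends, so nothing later overlaps Review Update either.
Market Brief starts after Interview Report ends, so nothing later overlaps Interview Report either.
Headlines Bulletin starts after Market Brief ends, so nothing later overlaps Market Brief either.
Sports Spot starts before Headlines Bulletin ends → Headlines Bulletin and Sports Spot overlap.
Sports Block starts after Headlines Bulletin ends.
Sports Block starts before Sports Spot ends → Sports Spot and Sports Block overlap.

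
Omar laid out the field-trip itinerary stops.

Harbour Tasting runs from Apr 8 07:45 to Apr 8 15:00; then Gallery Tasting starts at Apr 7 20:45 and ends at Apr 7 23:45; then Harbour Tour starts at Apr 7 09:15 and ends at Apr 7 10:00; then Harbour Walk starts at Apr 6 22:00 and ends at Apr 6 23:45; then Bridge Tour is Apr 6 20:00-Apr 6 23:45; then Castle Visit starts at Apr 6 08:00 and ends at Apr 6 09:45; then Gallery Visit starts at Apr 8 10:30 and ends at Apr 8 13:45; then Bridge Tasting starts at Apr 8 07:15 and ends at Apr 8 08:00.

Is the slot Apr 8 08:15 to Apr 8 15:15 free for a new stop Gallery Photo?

Castle Visit: ends Apr 6 09:45 at or before Gallery Photo starts Apr 8 08:15 → clear.
Bridge Tour: ends Apr 6 23:45 at or before Gallery Photo starts Apr 8 08:15 → clear.
Harbour Walk: ends Apr 6 23:45 at or before Gallery Photo starts Apr 8 08:15 → clear.
Harbour Tour: ends Apr 7 10:00 at or before Gallery Photo starts Apr 8 08:15 → clear.
Gallery Tasting: ends Apr 7 23:45 at or before Gallery Photo starts Apr 8 08:15 → clear.
Bridge Tasting: ends Apr 8 08:00 at or before Gallery Photo starts Apr 8 08:15 → clear.
Harbour Tasting: starts Apr 8 07:45 before Gallery Photo ends Apr 8 15:15, and ends Apr 8 15:00 after Gallery Photo starts Apr 8 08:15 → overlap.
Gallery Visit: starts Apr 8 10:30 before Gallery Photo ends Apr 8 15:15, and ends Apr 8 13:45 after Gallery Photo starts Apr 8 08:15 → overlap.
Gallery Photo overlaps Harbour Tasting, Gallery Visit.

No — it overlaps Gallery Visit, Harbour Tasting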